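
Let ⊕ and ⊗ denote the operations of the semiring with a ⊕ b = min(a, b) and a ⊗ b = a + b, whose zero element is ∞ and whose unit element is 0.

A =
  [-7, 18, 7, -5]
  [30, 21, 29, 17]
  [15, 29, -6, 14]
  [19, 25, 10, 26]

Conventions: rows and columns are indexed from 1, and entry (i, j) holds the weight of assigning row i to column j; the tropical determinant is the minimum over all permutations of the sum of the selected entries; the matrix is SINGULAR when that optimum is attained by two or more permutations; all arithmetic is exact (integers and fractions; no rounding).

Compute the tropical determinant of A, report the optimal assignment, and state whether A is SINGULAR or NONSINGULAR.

σ = (1, 2, 3, 4): (-7) + 21 + (-6) + 26 = 34
σ = (1, 2, 4, 3): (-7) + 21 + 14 + 10 = 38
σ = (1, 3, 2, 4): (-7) + 29 + 29 + 26 = 77
σ = (1, 3, 4, 2): (-7) + 29 + 14 + 25 = 61
σ = (1, 4, 2, 3): (-7) + 17 + 29 + 10 = 49
σ = (1, 4, 3, 2): (-7) + 17 + (-6) + 25 = 29
σ = (2, 1, 3, 4): 18 + 30 + (-6) + 26 = 68
σ = (2, 1, 4, 3): 18 + 30 + 14 + 10 = 72
σ = (2, 3, 1, 4): 18 + 29 + 15 + 26 = 88
σ = (2, 3, 4, 1): 18 + 29 + 14 + 19 = 80
σ = (2, 4, 1, 3): 18 + 17 + 15 + 10 = 60
σ = (2, 4, 3, 1): 18 + 17 + (-6) + 19 = 48
σ = (3, 1, 2, 4): 7 + 30 + 29 + 26 = 92
σ = (3, 1, 4, 2): 7 + 30 + 14 + 25 = 76
σ = (3, 2, 1, 4): 7 + 21 + 15 + 26 = 69
σ = (3, 2, 4, 1): 7 + 21 + 14 + 19 = 61
σ = (3, 4, 1, 2): 7 + 17 + 15 + 25 = 64
σ = (3, 4, 2, 1): 7 + 17 + 29 + 19 = 72
σ = (4, 1, 2, 3): (-5) + 30 + 29 + 10 = 64
σ = (4, 1, 3, 2): (-5) + 30 + (-6) + 25 = 44
σ = (4, 2, 1, 3): (-5) + 21 + 15 + 10 = 41
σ = (4, 2, 3, 1): (-5) + 21 + (-6) + 19 = 29
σ = (4, 3, 1, 2): (-5) + 29 + 15 + 25 = 64
σ = (4, 3, 2, 1): (-5) + 29 + 29 + 19 = 72
Optimal value attained by: σ = (1, 4, 3, 2).
Answer: det⊕(A) = 29; verdict: SINGULAR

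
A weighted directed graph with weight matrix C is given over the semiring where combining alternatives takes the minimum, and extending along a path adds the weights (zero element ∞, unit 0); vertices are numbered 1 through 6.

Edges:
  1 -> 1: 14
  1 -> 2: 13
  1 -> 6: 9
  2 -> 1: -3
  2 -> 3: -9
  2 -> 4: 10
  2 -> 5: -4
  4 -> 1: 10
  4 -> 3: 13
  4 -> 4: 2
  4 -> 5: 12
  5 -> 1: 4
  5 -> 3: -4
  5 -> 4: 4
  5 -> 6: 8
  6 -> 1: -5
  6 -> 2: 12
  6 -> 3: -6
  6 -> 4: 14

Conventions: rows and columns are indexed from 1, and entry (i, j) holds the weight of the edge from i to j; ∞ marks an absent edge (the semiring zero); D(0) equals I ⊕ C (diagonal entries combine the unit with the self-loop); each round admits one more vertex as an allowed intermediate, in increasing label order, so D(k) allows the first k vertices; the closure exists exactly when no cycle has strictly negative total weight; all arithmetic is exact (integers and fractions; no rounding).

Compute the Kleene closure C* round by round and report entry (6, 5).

D(0):
  [0, 13, ∞, ∞, ∞, 9]
  [-3, 0, -9, 10, -4, ∞]
  [∞, ∞, 0, ∞, ∞, ∞]
  [10, ∞, 13, 0, 12, ∞]
  [4, ∞, -4, 4, 0, 8]
  [-5, 12, -6, 14, ∞, 0]
D(1):
  [0, 13, ∞, ∞, ∞, 9]
  [-3, 0, -9, 10, -4, 6]
  [∞, ∞, 0, ∞, ∞, ∞]
  [10, 23, 13, 0, 12, 19]
  [4, 17, -4, 4, 0, 8]
  [-5, 8, -6, 14, ∞, 0]
D(2):
  [0, 13, 4, 23, 9, 9]
  [-3, 0, -9, 10, -4, 6]
  [∞, ∞, 0, ∞, ∞, ∞]
  [10, 23, 13, 0, 12, 19]
  [4, 17, -4, 4, 0, 8]
  [-5, 8, -6, 14, 4, 0]
D(3):
  [0, 13, 4, 23, 9, 9]
  [-3, 0, -9, 10, -4, 6]
  [∞, ∞, 0, ∞, ∞, ∞]
  [10, 23, 13, 0, 12, 19]
  [4, 17, -4, 4, 0, 8]
  [-5, 8, -6, 14, 4, 0]
D(4):
  [0, 13, 4, 23, 9, 9]
  [-3, 0, -9, 10, -4, 6]
  [∞, ∞, 0, ∞, ∞, ∞]
  [10, 23, 13, 0, 12, 19]
  [4, 17, -4, 4, 0, 8]
  [-5, 8, -6, 14, 4, 0]
D(5):
  [0, 13, 4, 13, 9, 9]
  [-3, 0, -9, 0, -4, 4]
  [∞, ∞, 0, ∞, ∞, ∞]
  [10, 23, 8, 0, 12, 19]
  [4, 17, -4, 4, 0, 8]
  [-5, 8, -6, 8, 4, 0]
D(6):
  [0, 13, 3, 13, 9, 9]
  [-3, 0, -9, 0, -4, 4]
  [∞, ∞, 0, ∞, ∞, ∞]
  [10, 23, 8, 0, 12, 19]
  [3, 16, -4, 4, 0, 8]
  [-5, 8, -6, 8, 4, 0]
Answer: C*[6][5] = 4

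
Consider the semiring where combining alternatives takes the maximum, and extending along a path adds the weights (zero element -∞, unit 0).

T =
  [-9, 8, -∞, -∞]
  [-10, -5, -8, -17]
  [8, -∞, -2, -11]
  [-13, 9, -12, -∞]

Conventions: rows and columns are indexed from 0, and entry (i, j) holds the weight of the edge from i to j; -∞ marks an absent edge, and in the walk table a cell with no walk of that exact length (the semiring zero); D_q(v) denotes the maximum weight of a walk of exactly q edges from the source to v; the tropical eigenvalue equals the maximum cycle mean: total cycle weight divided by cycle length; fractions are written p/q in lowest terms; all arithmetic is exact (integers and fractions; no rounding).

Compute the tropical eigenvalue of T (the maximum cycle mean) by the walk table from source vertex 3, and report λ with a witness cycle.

q=0: [-∞, -∞, -∞, 0]
q=1: [-13, 9, -12, -∞]
q=2: [-1, 4, 1, -8]
q=3: [9, 7, -1, -10]
q=4: [7, 17, -1, -10]
Optimal cycle mean attained by: cycle 0->1->2->0, total 8 + (-8) + 8, length 3.
Answer: λ = 8/3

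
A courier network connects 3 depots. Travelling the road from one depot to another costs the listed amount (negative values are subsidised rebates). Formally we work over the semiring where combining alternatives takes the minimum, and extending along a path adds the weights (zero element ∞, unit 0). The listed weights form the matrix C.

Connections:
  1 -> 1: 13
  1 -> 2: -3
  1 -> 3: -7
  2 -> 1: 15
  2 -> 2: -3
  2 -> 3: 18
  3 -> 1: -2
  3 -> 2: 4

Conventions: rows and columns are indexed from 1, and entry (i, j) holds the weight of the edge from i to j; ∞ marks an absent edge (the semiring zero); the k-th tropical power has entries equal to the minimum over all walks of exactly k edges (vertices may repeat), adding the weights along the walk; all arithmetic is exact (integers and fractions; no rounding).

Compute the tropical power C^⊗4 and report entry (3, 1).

C^⊗2:
  [-9, -6, 6]
  [12, -6, 8]
  [11, -5, -9]
C^⊗3:
  [4, -12, -16]
  [6, -9, 5]
  [-11, -8, 4]
C^⊗4:
  [-18, -15, -3]
  [3, -12, -1]
  [2, -14, -18]
Key observation: the optimum is the walk 3->1->1->3->1, with weight (-2) + 13 + (-7) + (-2) = 2.
Optimal value attained by: walk 3->1->1->3->1.
Answer: (C^⊗4)[3][1] = 2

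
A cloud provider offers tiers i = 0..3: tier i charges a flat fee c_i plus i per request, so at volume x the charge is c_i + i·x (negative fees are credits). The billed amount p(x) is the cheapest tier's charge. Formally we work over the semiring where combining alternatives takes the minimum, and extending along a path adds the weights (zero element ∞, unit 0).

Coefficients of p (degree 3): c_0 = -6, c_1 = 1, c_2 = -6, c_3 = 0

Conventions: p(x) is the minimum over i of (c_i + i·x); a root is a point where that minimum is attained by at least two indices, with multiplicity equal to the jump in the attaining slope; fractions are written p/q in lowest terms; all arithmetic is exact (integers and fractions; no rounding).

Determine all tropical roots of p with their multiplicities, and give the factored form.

hull edge (i=0, c=-6) to (i=2, c=-6): slope 0, span 2
hull edge (i=2, c=-6) to (i=3, c=0): slope 6, span 1
Factored form: p(x) = 0 ⊗ (x ⊕ (-6)) ⊗ (x ⊕ 0) ⊗ (x ⊕ 0)
Answer: roots = -6 (mult 1), 0 (mult 2)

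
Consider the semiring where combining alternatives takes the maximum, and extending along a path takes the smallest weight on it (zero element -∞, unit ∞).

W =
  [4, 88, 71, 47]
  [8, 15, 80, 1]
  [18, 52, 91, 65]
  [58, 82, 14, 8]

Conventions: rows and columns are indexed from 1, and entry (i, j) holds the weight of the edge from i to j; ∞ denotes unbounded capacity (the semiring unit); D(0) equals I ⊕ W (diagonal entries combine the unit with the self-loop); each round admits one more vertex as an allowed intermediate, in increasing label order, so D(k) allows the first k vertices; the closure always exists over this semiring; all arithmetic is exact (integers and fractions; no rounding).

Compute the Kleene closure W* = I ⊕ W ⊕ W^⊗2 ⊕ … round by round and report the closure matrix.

D(0):
  [∞, 88, 71, 47]
  [8, ∞, 80, 1]
  [18, 52, ∞, 65]
  [58, 82, 14, ∞]
D(1):
  [∞, 88, 71, 47]
  [8, ∞, 80, 8]
  [18, 52, ∞, 65]
  [58, 82, 58, ∞]
D(2):
  [∞, 88, 80, 47]
  [8, ∞, 80, 8]
  [18, 52, ∞, 65]
  [58, 82, 80, ∞]
D(3):
  [∞, 88, 80, 65]
  [18, ∞, 80, 65]
  [18, 52, ∞, 65]
  [58, 82, 80, ∞]
D(4):
  [∞, 88, 80, 65]
  [58, ∞, 80, 65]
  [58, 65, ∞, 65]
  [58, 82, 80, ∞]
Answer: W* = [[∞, 88, 80, 65], [58, ∞, 80, 65], [58, 65, ∞, 65], [58, 82, 80, ∞]]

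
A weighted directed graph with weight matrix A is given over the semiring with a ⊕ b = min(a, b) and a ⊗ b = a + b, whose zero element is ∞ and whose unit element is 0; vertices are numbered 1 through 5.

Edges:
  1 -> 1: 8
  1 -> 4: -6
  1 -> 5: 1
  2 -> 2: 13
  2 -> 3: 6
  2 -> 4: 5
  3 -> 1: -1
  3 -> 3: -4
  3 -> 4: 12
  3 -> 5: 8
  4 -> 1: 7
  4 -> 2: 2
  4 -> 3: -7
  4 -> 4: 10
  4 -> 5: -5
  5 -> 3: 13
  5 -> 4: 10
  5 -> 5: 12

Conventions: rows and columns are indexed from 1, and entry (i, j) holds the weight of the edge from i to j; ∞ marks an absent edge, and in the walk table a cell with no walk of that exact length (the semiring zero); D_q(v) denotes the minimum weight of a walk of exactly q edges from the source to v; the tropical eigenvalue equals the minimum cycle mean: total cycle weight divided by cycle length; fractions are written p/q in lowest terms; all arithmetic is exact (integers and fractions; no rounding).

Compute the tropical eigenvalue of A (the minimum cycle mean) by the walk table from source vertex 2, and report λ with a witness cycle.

q=0: [∞, 0, ∞, ∞, ∞]
q=1: [∞, 13, 6, 5, ∞]
q=2: [5, 7, -2, 15, 0]
q=3: [-3, 17, -6, -1, 6]
q=4: [-7, 1, -10, -9, -6]
q=5: [-11, -7, -16, -13, -14]
Optimal cycle mean attained by: cycle 1->4->3->1, total (-6) + (-7) + (-1), length 3.
Answer: λ = -14/3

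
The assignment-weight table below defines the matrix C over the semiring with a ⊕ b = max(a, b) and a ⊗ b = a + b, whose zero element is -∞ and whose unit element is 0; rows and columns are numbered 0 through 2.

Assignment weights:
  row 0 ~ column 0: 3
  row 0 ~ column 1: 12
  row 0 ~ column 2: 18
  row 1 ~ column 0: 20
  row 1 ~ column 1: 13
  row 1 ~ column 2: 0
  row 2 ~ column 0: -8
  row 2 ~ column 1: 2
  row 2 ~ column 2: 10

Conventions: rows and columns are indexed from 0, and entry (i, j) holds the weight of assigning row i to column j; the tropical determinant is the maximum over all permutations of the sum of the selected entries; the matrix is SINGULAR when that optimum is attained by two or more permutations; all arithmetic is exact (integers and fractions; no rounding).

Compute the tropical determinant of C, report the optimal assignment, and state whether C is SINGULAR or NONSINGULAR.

σ = (0, 1, 2): 3 + 13 + 10 = 26
σ = (0, 2, 1): 3 + 0 + 2 = 5
σ = (1, 0, 2): 12 + 20 + 10 = 42
σ = (1, 2, 0): 12 + 0 + (-8) = 4
σ = (2, 0, 1): 18 + 20 + 2 = 40
σ = (2, 1, 0): 18 + 13 + (-8) = 23
Optimal value attained by: σ = (1, 0, 2).
Answer: det⊕(C) = 42; verdict: NONSINGULAR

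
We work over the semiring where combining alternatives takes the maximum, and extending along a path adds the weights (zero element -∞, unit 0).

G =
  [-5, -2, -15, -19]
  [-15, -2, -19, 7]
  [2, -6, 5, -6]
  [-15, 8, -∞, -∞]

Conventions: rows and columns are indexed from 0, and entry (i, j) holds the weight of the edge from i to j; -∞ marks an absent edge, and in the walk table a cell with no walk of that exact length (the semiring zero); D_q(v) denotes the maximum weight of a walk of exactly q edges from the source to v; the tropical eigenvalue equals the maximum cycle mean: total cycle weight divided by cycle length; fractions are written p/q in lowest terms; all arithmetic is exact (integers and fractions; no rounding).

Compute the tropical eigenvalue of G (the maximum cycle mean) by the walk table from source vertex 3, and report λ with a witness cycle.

q=0: [-∞, -∞, -∞, 0]
q=1: [-15, 8, -∞, -∞]
q=2: [-7, 6, -11, 15]
q=3: [0, 23, -6, 13]
q=4: [8, 21, 4, 30]
Optimal cycle mean attained by: cycle 1->3->1, total 7 + 8, length 2.
Answer: λ = 15/2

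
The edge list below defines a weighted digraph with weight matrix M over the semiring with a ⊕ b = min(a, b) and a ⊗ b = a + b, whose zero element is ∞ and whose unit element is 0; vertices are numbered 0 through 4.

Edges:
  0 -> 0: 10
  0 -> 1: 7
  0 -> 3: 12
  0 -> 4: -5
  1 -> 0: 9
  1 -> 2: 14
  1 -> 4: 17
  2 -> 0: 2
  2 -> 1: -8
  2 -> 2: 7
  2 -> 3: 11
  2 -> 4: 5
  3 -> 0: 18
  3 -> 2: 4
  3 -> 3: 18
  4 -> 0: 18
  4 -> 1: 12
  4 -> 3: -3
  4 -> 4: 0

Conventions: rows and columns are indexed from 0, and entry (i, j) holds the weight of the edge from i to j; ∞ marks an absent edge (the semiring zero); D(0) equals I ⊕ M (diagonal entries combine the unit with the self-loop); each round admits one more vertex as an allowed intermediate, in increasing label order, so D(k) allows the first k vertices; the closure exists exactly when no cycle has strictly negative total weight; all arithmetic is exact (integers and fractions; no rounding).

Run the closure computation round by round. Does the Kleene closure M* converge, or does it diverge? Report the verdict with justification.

D(0):
  [0, 7, ∞, 12, -5]
  [9, 0, 14, ∞, 17]
  [2, -8, 0, 11, 5]
  [18, ∞, 4, 0, ∞]
  [18, 12, ∞, -3, 0]
D(1):
  [0, 7, ∞, 12, -5]
  [9, 0, 14, 21, 4]
  [2, -8, 0, 11, -3]
  [18, 25, 4, 0, 13]
  [18, 12, ∞, -3, 0]
D(2):
  [0, 7, 21, 12, -5]
  [9, 0, 14, 21, 4]
  [1, -8, 0, 11, -4]
  [18, 25, 4, 0, 13]
  [18, 12, 26, -3, 0]
D(3):
  [0, 7, 21, 12, -5]
  [9, 0, 14, 21, 4]
  [1, -8, 0, 11, -4]
  [5, -4, 4, 0, 0]
  [18, 12, 26, -3, 0]
Detection: at round 4, diagonal entry (4, 4) turns strictly negative.
Key observation: the cycle 4->3->2->0->4 has total weight (-3) + 4 + 2 + (-5), which is strictly negative.
Answer: DIVERGES — negative cycle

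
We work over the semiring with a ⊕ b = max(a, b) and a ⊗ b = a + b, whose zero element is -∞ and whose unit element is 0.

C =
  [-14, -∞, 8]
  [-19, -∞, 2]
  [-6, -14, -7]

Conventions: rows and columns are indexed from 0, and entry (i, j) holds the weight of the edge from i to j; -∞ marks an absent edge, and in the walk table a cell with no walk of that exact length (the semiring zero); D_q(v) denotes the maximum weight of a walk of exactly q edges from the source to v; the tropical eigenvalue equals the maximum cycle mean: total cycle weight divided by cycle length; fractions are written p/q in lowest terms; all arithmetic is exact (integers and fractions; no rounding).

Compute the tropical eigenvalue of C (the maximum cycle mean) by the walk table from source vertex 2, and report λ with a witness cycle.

q=0: [-∞, -∞, 0]
q=1: [-6, -14, -7]
q=2: [-13, -21, 2]
q=3: [-4, -12, -5]
Optimal cycle mean attained by: cycle 0->2->0, total 8 + (-6), length 2.
Answer: λ = 1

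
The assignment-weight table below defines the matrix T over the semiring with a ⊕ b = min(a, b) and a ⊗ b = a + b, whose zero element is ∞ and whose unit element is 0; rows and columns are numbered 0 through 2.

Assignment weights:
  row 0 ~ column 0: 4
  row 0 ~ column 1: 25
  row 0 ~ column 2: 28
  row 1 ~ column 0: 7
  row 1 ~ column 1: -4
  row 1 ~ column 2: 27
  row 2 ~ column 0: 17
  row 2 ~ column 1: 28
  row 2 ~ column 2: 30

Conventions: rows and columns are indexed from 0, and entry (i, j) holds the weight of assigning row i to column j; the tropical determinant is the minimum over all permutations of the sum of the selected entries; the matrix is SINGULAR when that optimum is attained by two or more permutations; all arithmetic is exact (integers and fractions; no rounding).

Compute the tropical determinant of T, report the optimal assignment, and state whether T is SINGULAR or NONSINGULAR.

σ = (0, 1, 2): 4 + (-4) + 30 = 30
σ = (0, 2, 1): 4 + 27 + 28 = 59
σ = (1, 0, 2): 25 + 7 + 30 = 62
σ = (1, 2, 0): 25 + 27 + 17 = 69
σ = (2, 0, 1): 28 + 7 + 28 = 63
σ = (2, 1, 0): 28 + (-4) + 17 = 41
Optimal value attained by: σ = (0, 1, 2).
Answer: det⊕(T) = 30; verdict: NONSINGULAR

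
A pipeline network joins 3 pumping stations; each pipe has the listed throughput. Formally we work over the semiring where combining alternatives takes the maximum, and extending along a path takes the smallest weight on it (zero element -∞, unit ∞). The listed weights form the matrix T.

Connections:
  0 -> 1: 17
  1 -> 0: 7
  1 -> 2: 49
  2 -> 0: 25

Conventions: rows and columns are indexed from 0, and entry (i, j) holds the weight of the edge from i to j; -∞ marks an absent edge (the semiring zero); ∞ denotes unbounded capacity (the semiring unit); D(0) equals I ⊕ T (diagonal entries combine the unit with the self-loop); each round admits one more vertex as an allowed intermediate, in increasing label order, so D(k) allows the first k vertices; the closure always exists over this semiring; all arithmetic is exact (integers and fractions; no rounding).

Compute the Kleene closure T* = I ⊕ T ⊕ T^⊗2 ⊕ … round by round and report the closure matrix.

D(0):
  [∞, 17, -∞]
  [7, ∞, 49]
  [25, -∞, ∞]
D(1):
  [∞, 17, -∞]
  [7, ∞, 49]
  [25, 17, ∞]
D(2):
  [∞, 17, 17]
  [7, ∞, 49]
  [25, 17, ∞]
D(3):
  [∞, 17, 17]
  [25, ∞, 49]
  [25, 17, ∞]
Answer: T* = [[∞, 17, 17], [25, ∞, 49], [25, 17, ∞]]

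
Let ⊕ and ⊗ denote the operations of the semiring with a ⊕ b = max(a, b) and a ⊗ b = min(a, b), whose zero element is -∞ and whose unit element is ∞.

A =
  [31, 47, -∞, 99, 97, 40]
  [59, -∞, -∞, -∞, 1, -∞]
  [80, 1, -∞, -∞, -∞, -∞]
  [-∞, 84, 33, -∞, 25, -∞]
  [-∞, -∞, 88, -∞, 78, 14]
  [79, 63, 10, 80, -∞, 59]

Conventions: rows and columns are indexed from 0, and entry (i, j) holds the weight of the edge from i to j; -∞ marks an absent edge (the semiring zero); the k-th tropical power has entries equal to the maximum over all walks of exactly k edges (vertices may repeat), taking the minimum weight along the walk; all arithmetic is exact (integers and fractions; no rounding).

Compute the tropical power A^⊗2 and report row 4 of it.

A^⊗2:
  [47, 84, 88, 40, 78, 40]
  [31, 47, 1, 59, 59, 40]
  [31, 47, -∞, 80, 80, 40]
  [59, 1, 25, -∞, 25, 14]
  [80, 14, 78, 14, 78, 14]
  [59, 80, 33, 79, 79, 59]
Answer: row 4 of A^⊗2 = [80, 14, 78, 14, 78, 14]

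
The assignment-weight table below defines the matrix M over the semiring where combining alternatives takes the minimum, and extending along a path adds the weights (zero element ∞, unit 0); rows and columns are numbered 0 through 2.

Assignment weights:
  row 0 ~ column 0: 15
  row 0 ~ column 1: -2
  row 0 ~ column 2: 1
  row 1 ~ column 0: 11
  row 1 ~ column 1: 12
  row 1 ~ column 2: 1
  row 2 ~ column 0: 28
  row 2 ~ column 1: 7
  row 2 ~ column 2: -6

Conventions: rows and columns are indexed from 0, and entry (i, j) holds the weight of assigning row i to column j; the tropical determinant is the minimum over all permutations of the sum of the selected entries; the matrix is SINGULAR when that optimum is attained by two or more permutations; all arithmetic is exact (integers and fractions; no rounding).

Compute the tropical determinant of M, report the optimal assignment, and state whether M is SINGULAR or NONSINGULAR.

σ = (0, 1, 2): 15 + 12 + (-6) = 21
σ = (0, 2, 1): 15 + 1 + 7 = 23
σ = (1, 0, 2): (-2) + 11 + (-6) = 3
σ = (1, 2, 0): (-2) + 1 + 28 = 27
σ = (2, 0, 1): 1 + 11 + 7 = 19
σ = (2, 1, 0): 1 + 12 + 28 = 41
Optimal value attained by: σ = (1, 0, 2).
Answer: det⊕(M) = 3; verdict: NONSINGULAR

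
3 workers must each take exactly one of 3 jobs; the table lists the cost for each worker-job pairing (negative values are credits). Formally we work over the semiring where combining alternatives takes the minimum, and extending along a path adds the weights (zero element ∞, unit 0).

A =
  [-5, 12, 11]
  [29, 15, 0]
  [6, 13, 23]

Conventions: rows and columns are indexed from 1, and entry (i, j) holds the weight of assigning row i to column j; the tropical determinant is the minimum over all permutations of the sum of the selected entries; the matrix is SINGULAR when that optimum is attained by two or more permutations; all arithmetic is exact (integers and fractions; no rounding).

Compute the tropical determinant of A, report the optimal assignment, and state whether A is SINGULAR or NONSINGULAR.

σ = (1, 2, 3): (-5) + 15 + 23 = 33
σ = (1, 3, 2): (-5) + 0 + 13 = 8
σ = (2, 1, 3): 12 + 29 + 23 = 64
σ = (2, 3, 1): 12 + 0 + 6 = 18
σ = (3, 1, 2): 11 + 29 + 13 = 53
σ = (3, 2, 1): 11 + 15 + 6 = 32
Optimal value attained by: σ = (1, 3, 2).
Answer: det⊕(A) = 8; verdict: NONSINGULAR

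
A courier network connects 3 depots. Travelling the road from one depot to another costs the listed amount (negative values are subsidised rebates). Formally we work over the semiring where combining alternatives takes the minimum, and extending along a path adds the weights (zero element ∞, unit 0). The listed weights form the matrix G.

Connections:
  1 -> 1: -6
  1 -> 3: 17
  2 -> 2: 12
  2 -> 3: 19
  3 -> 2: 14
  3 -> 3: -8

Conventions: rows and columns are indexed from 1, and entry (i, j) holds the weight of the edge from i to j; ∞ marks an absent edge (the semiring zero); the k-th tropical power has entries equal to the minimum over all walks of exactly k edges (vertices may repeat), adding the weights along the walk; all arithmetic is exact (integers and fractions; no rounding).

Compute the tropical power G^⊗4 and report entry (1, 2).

G^⊗2:
  [-12, 31, 9]
  [∞, 24, 11]
  [∞, 6, -16]
G^⊗3:
  [-18, 23, 1]
  [∞, 25, 3]
  [∞, -2, -24]
G^⊗4:
  [-24, 15, -7]
  [∞, 17, -5]
  [∞, -10, -32]
Key observation: the optimum is the walk 1->3->3->3->2, with weight 17 + (-8) + (-8) + 14 = 15.
Optimal value attained by: walk 1->3->3->3->2.
Answer: (G^⊗4)[1][2] = 15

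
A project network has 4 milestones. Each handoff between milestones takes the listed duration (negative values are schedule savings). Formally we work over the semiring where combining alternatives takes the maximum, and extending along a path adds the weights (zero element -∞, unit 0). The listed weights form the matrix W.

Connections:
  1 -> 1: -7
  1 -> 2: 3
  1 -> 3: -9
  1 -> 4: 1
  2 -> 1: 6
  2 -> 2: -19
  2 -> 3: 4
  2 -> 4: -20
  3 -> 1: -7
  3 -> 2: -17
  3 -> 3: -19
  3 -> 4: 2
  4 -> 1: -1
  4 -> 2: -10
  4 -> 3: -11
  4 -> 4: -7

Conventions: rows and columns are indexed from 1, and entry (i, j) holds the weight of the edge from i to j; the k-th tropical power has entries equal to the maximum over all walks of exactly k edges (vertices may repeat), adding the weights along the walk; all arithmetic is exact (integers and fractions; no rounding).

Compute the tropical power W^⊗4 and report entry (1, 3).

W^⊗2:
  [9, -4, 7, -6]
  [-1, 9, -3, 7]
  [1, -4, -9, -5]
  [-4, 2, -6, 0]
W^⊗3:
  [2, 12, 0, 10]
  [15, 2, 13, 0]
  [2, 4, 0, 2]
  [8, -1, 6, -3]
W^⊗4:
  [18, 5, 16, 3]
  [8, 18, 6, 16]
  [10, 5, 8, 3]
  [5, 11, 3, 9]
Key observation: the optimum is the walk 1->2->1->2->3, with weight 3 + 6 + 3 + 4 = 16.
Optimal value attained by: walk 1->2->1->2->3.
Answer: (W^⊗4)[1][3] = 16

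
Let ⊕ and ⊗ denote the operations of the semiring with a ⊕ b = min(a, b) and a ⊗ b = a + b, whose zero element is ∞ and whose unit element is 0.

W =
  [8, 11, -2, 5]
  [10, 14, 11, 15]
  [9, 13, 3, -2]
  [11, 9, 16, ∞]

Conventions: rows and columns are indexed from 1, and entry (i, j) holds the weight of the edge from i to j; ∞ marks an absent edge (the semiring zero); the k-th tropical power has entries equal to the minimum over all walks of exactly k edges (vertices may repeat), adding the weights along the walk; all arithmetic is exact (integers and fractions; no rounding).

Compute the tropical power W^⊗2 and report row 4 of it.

W^⊗2:
  [7, 11, 1, -4]
  [18, 21, 8, 9]
  [9, 7, 6, 1]
  [19, 22, 9, 14]
Answer: row 4 of W^⊗2 = [19, 22, 9, 14]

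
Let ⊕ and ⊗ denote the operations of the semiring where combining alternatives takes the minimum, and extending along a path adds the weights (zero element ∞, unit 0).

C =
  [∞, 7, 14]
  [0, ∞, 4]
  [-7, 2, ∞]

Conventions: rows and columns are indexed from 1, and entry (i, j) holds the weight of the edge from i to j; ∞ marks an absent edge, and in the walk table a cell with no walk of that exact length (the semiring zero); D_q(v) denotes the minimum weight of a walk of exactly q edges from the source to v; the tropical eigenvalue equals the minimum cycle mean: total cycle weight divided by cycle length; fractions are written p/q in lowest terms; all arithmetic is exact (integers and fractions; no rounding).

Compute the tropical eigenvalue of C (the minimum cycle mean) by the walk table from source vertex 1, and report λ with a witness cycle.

q=0: [0, ∞, ∞]
q=1: [∞, 7, 14]
q=2: [7, 16, 11]
q=3: [4, 13, 20]
Optimal cycle mean attained by: cycle 1->2->3->1, total 7 + 4 + (-7), length 3.
Answer: λ = 4/3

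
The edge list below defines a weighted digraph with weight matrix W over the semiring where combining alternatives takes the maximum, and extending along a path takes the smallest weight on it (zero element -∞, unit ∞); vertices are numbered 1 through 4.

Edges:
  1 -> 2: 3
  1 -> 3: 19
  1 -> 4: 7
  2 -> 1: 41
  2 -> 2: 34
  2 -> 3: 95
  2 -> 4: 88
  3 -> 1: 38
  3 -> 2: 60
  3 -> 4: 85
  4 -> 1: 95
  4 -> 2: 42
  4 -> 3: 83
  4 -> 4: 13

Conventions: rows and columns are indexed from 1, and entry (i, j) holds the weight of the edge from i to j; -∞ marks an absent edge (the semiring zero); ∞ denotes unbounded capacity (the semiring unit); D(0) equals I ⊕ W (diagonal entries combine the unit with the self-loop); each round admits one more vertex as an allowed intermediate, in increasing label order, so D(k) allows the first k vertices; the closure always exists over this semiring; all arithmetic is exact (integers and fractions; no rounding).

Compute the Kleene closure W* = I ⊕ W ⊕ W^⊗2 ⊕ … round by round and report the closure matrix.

D(0):
  [∞, 3, 19, 7]
  [41, ∞, 95, 88]
  [38, 60, ∞, 85]
  [95, 42, 83, ∞]
D(1):
  [∞, 3, 19, 7]
  [41, ∞, 95, 88]
  [38, 60, ∞, 85]
  [95, 42, 83, ∞]
D(2):
  [∞, 3, 19, 7]
  [41, ∞, 95, 88]
  [41, 60, ∞, 85]
  [95, 42, 83, ∞]
D(3):
  [∞, 19, 19, 19]
  [41, ∞, 95, 88]
  [41, 60, ∞, 85]
  [95, 60, 83, ∞]
D(4):
  [∞, 19, 19, 19]
  [88, ∞, 95, 88]
  [85, 60, ∞, 85]
  [95, 60, 83, ∞]
Answer: W* = [[∞, 19, 19, 19], [88, ∞, 95, 88], [85, 60, ∞, 85], [95, 60, 83, ∞]]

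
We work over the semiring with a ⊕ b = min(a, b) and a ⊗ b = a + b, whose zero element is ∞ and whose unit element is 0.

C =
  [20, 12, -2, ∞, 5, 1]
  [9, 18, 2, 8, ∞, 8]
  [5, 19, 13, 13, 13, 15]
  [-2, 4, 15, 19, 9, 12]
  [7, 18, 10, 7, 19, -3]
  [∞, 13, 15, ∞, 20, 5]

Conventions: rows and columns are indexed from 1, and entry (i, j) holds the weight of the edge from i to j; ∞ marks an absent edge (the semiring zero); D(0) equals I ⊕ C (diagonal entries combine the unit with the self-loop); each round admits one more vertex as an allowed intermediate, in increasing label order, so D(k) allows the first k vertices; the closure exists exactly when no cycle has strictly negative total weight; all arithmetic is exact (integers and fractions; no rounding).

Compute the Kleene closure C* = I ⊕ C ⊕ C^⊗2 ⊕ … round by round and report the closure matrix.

D(0):
  [0, 12, -2, ∞, 5, 1]
  [9, 0, 2, 8, ∞, 8]
  [5, 19, 0, 13, 13, 15]
  [-2, 4, 15, 0, 9, 12]
  [7, 18, 10, 7, 0, -3]
  [∞, 13, 15, ∞, 20, 0]
D(1):
  [0, 12, -2, ∞, 5, 1]
  [9, 0, 2, 8, 14, 8]
  [5, 17, 0, 13, 10, 6]
  [-2, 4, -4, 0, 3, -1]
  [7, 18, 5, 7, 0, -3]
  [∞, 13, 15, ∞, 20, 0]
D(2):
  [0, 12, -2, 20, 5, 1]
  [9, 0, 2, 8, 14, 8]
  [5, 17, 0, 13, 10, 6]
  [-2, 4, -4, 0, 3, -1]
  [7, 18, 5, 7, 0, -3]
  [22, 13, 15, 21, 20, 0]
D(3):
  [0, 12, -2, 11, 5, 1]
  [7, 0, 2, 8, 12, 8]
  [5, 17, 0, 13, 10, 6]
  [-2, 4, -4, 0, 3, -1]
  [7, 18, 5, 7, 0, -3]
  [20, 13, 15, 21, 20, 0]
D(4):
  [0, 12, -2, 11, 5, 1]
  [6, 0, 2, 8, 11, 7]
  [5, 17, 0, 13, 10, 6]
  [-2, 4, -4, 0, 3, -1]
  [5, 11, 3, 7, 0, -3]
  [19, 13, 15, 21, 20, 0]
D(5):
  [0, 12, -2, 11, 5, 1]
  [6, 0, 2, 8, 11, 7]
  [5, 17, 0, 13, 10, 6]
  [-2, 4, -4, 0, 3, -1]
  [5, 11, 3, 7, 0, -3]
  [19, 13, 15, 21, 20, 0]
D(6):
  [0, 12, -2, 11, 5, 1]
  [6, 0, 2, 8, 11, 7]
  [5, 17, 0, 13, 10, 6]
  [-2, 4, -4, 0, 3, -1]
  [5, 10, 3, 7, 0, -3]
  [19, 13, 15, 21, 20, 0]
Answer: C* = [[0, 12, -2, 11, 5, 1], [6, 0, 2, 8, 11, 7], [5, 17, 0, 13, 10, 6], [-2, 4, -4, 0, 3, -1], [5, 10, 3, 7, 0, -3], [19, 13, 15, 21, 20, 0]]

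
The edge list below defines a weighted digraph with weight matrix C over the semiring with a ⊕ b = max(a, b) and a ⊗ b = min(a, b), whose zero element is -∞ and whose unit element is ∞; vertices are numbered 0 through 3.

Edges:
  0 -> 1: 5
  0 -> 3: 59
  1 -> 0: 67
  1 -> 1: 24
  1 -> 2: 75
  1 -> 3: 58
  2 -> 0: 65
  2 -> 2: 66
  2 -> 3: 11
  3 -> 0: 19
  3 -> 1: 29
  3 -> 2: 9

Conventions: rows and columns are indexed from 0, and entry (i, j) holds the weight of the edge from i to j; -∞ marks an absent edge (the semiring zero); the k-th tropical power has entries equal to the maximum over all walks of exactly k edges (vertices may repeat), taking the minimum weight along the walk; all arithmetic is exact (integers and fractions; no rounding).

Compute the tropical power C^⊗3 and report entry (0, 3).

C^⊗2:
  [19, 29, 9, 5]
  [65, 29, 66, 59]
  [65, 11, 66, 59]
  [29, 24, 29, 29]
C^⊗3:
  [29, 24, 29, 29]
  [65, 29, 66, 59]
  [65, 29, 66, 59]
  [29, 29, 29, 29]
Key observation: the optimum is the walk 0->3->1->3, with weight 59 min 29 min 58 = 29.
Optimal value attained by: walk 0->3->1->3.
Answer: (C^⊗3)[0][3] = 29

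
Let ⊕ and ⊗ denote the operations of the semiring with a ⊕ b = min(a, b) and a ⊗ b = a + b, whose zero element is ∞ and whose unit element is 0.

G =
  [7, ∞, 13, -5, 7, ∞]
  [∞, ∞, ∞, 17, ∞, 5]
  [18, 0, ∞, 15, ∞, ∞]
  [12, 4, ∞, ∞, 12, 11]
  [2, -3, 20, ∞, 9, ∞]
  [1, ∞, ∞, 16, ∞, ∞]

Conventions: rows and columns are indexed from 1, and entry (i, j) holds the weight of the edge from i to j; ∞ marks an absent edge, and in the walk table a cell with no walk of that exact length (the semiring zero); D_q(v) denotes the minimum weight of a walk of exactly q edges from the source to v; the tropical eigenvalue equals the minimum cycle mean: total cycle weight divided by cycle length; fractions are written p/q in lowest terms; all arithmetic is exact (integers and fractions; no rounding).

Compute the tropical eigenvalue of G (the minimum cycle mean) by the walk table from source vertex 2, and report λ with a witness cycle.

q=0: [∞, 0, ∞, ∞, ∞, ∞]
q=1: [∞, ∞, ∞, 17, ∞, 5]
q=2: [6, 21, ∞, 21, 29, 28]
q=3: [13, 25, 19, 1, 13, 26]
q=4: [13, 5, 26, 8, 13, 12]
q=5: [13, 10, 26, 8, 20, 10]
q=6: [11, 12, 26, 8, 20, 15]
Optimal cycle mean attained by: cycle 1->4->2->6->1, total (-5) + 4 + 5 + 1, length 4.
Answer: λ = 5/4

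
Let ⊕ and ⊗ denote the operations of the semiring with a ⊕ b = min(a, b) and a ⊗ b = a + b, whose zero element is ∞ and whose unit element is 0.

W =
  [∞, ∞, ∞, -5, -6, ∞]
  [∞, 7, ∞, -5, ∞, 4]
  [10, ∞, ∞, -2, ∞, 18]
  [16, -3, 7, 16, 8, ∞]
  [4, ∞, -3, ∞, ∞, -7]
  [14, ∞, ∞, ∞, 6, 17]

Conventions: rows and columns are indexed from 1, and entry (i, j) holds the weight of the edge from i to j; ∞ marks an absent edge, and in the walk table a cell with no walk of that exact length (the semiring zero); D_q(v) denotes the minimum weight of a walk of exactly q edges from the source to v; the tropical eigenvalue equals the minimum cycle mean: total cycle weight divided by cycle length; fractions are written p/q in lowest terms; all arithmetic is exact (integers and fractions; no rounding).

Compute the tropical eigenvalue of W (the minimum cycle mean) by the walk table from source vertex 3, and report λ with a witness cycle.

q=0: [∞, ∞, 0, ∞, ∞, ∞]
q=1: [10, ∞, ∞, -2, ∞, 18]
q=2: [14, -5, 5, 5, 4, 35]
q=3: [8, 2, 1, -10, 8, -3]
q=4: [6, -13, -3, -3, -2, 1]
q=5: [2, -6, -5, -18, 0, -9]
q=6: [-2, -21, -11, -11, -10, -7]
Optimal cycle mean attained by: cycle 2->4->2, total (-5) + (-3), length 2.
Answer: λ = -4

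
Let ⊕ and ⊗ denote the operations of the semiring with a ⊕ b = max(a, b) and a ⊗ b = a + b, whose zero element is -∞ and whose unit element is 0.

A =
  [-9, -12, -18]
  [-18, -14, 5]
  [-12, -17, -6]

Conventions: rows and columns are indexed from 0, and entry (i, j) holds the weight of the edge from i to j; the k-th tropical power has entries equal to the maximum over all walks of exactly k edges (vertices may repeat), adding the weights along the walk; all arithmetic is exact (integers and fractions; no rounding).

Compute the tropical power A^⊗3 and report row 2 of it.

A^⊗2:
  [-18, -21, -7]
  [-7, -12, -1]
  [-18, -23, -12]
A^⊗3:
  [-19, -24, -13]
  [-13, -18, -7]
  [-24, -29, -18]
Answer: row 2 of A^⊗3 = [-24, -29, -18]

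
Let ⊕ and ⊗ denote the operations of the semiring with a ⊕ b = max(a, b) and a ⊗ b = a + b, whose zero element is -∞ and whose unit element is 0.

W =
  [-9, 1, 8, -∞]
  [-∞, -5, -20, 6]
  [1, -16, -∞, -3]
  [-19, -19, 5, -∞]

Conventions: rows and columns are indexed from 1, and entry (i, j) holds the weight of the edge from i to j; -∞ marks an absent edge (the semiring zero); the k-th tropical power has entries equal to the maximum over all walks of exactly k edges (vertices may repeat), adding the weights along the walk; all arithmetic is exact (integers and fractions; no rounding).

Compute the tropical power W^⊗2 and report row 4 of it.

W^⊗2:
  [9, -4, -1, 7]
  [-13, -10, 11, 1]
  [-8, 2, 9, -10]
  [6, -11, -11, 2]
Answer: row 4 of W^⊗2 = [6, -11, -11, 2]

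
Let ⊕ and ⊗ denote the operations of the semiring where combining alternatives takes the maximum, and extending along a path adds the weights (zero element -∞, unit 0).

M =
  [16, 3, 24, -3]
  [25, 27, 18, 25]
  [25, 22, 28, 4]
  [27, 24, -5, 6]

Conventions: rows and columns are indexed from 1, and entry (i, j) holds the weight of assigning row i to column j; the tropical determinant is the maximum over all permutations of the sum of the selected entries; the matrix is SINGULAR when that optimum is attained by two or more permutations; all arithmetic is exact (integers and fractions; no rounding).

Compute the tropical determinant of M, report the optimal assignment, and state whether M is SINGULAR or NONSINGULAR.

σ = (1, 2, 3, 4): 16 + 27 + 28 + 6 = 77
σ = (1, 2, 4, 3): 16 + 27 + 4 + (-5) = 42
σ = (1, 3, 2, 4): 16 + 18 + 22 + 6 = 62
σ = (1, 3, 4, 2): 16 + 18 + 4 + 24 = 62
σ = (1, 4, 2, 3): 16 + 25 + 22 + (-5) = 58
σ = (1, 4, 3, 2): 16 + 25 + 28 + 24 = 93
σ = (2, 1, 3, 4): 3 + 25 + 28 + 6 = 62
σ = (2, 1, 4, 3): 3 + 25 + 4 + (-5) = 27
σ = (2, 3, 1, 4): 3 + 18 + 25 + 6 = 52
σ = (2, 3, 4, 1): 3 + 18 + 4 + 27 = 52
σ = (2, 4, 1, 3): 3 + 25 + 25 + (-5) = 48
σ = (2, 4, 3, 1): 3 + 25 + 28 + 27 = 83
σ = (3, 1, 2, 4): 24 + 25 + 22 + 6 = 77
σ = (3, 1, 4, 2): 24 + 25 + 4 + 24 = 77
σ = (3, 2, 1, 4): 24 + 27 + 25 + 6 = 82
σ = (3, 2, 4, 1): 24 + 27 + 4 + 27 = 82
σ = (3, 4, 1, 2): 24 + 25 + 25 + 24 = 98
σ = (3, 4, 2, 1): 24 + 25 + 22 + 27 = 98
σ = (4, 1, 2, 3): (-3) + 25 + 22 + (-5) = 39
σ = (4, 1, 3, 2): (-3) + 25 + 28 + 24 = 74
σ = (4, 2, 1, 3): (-3) + 27 + 25 + (-5) = 44
σ = (4, 2, 3, 1): (-3) + 27 + 28 + 27 = 79
σ = (4, 3, 1, 2): (-3) + 18 + 25 + 24 = 64
σ = (4, 3, 2, 1): (-3) + 18 + 22 + 27 = 64
Optimal value attained by: σ = (3, 4, 1, 2).
Answer: det⊕(M) = 98; verdict: SINGULAR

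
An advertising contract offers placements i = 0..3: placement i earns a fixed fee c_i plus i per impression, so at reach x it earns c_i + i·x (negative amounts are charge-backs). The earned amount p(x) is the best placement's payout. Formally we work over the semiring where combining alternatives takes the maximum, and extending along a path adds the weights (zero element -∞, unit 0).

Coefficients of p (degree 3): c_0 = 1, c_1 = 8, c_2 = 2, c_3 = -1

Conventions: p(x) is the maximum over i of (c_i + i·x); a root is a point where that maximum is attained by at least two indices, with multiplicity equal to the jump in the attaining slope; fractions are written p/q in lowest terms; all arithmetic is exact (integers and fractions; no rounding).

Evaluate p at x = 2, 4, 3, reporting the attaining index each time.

p(2) = max(1+0·2=1, 8+1·2=10, 2+2·2=6, -1+3·2=5) = 10 (attained by i=1)
p(4) = max(1+0·4=1, 8+1·4=12, 2+2·4=10, -1+3·4=11) = 12 (attained by i=1)
p(3) = max(1+0·3=1, 8+1·3=11, 2+2·3=8, -1+3·3=8) = 11 (attained by i=1)
Answer: p(2) = 10; p(4) = 12; p(3) = 11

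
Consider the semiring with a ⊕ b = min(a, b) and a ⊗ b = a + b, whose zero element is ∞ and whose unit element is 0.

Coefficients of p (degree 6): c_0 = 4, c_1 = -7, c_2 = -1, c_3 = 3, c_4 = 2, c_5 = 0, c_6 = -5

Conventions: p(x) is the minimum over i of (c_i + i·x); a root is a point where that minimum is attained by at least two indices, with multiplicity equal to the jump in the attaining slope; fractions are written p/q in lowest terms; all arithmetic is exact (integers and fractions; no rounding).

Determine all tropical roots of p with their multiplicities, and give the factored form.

hull edge (i=0, c=4) to (i=1, c=-7): slope -11, span 1
hull edge (i=1, c=-7) to (i=6, c=-5): slope 2/5, span 5
Factored form: p(x) = -5 ⊗ (x ⊕ (-2/5)) ⊗ (x ⊕ (-2/5)) ⊗ (x ⊕ (-2/5)) ⊗ (x ⊕ (-2/5)) ⊗ (x ⊕ (-2/5)) ⊗ (x ⊕ 11)
Answer: roots = -2/5 (mult 5), 11 (mult 1)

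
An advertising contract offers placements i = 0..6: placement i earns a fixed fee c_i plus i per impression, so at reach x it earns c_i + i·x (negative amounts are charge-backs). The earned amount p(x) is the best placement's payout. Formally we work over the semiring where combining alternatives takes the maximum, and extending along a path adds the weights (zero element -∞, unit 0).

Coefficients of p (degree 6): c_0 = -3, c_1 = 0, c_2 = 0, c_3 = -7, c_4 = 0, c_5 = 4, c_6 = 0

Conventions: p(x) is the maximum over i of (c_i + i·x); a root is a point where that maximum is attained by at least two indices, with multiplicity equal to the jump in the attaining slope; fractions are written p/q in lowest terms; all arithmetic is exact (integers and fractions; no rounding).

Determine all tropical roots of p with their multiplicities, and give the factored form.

hull edge (i=0, c=-3) to (i=1, c=0): slope 3, span 1
hull edge (i=1, c=0) to (i=5, c=4): slope 1, span 4
hull edge (i=5, c=4) to (i=6, c=0): slope -4, span 1
Factored form: p(x) = 0 ⊗ (x ⊕ (-3)) ⊗ (x ⊕ (-1)) ⊗ (x ⊕ (-1)) ⊗ (x ⊕ (-1)) ⊗ (x ⊕ (-1)) ⊗ (x ⊕ 4)
Answer: roots = -3 (mult 1), -1 (mult 4), 4 (mult 1)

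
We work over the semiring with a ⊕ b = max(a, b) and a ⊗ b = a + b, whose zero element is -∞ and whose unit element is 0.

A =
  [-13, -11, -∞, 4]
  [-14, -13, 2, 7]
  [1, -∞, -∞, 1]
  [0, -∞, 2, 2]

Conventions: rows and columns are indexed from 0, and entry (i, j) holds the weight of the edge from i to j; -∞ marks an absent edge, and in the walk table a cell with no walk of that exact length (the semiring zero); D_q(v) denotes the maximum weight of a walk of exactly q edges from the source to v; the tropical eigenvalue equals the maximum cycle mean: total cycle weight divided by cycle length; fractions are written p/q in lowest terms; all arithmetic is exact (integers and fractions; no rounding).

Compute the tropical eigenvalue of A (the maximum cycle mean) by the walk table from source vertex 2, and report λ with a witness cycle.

q=0: [-∞, -∞, 0, -∞]
q=1: [1, -∞, -∞, 1]
q=2: [1, -10, 3, 5]
q=3: [5, -10, 7, 7]
q=4: [8, -6, 9, 9]
Optimal cycle mean attained by: cycle 0->3->2->0, total 4 + 2 + 1, length 3.
Answer: λ = 7/3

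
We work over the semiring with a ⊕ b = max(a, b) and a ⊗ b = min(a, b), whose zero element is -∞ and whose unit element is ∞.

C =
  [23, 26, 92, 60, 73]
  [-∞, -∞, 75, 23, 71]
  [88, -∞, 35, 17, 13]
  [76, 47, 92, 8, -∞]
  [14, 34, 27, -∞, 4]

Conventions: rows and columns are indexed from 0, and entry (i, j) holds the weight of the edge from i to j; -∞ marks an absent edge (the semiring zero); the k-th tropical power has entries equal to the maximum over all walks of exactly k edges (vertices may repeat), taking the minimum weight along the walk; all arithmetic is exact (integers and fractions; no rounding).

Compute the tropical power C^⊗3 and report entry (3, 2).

C^⊗2:
  [88, 47, 60, 23, 26]
  [75, 34, 35, 17, 13]
  [35, 26, 88, 60, 73]
  [88, 26, 76, 60, 73]
  [27, 14, 34, 23, 34]
C^⊗3:
  [60, 26, 88, 60, 73]
  [35, 26, 75, 60, 73]
  [88, 47, 60, 35, 35]
  [76, 47, 88, 60, 73]
  [34, 34, 34, 27, 27]
Key observation: the optimum is the walk 3->2->0->2, with weight 92 min 88 min 92 = 88.
Optimal value attained by: walk 3->2->0->2.
Answer: (C^⊗3)[3][2] = 88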